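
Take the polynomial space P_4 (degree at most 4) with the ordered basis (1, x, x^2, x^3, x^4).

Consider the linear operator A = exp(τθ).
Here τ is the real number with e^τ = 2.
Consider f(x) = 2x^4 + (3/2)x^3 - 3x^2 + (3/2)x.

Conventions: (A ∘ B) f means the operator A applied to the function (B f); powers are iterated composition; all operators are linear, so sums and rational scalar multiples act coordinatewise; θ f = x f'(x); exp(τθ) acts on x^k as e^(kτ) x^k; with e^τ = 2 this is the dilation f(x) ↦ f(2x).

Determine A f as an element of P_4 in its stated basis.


g(x) = 32x^4 + 12x^3 - 12x^2 + 3x

exp(τθ) x^k = e^(kτ) x^k; with e^τ = 2 this sends x^k to 2^k x^k
x ↦ 2 x
x^2 ↦ 4 x^2
x^3 ↦ 8 x^3
x^4 ↦ 16 x^4
applying this coordinatewise to f: exp(τθ) f = 32x^4 + 12x^3 - 12x^2 + 3x


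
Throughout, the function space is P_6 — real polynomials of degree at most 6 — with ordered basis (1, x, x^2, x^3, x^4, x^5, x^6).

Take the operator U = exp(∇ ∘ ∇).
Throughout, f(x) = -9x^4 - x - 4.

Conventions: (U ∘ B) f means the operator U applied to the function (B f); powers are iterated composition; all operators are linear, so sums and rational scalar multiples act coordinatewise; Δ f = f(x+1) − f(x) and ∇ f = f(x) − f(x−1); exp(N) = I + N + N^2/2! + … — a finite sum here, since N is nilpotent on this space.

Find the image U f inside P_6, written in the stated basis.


the result is g(x) = -9x^4 - 108x^2 + 215x - 238

order-1 term: -108x^2 + 216x - 126
order-2 term: -108
the series for exp(∇ ∘ ∇) f terminates at order 2
exp(∇ ∘ ∇) f = -9x^4 - 108x^2 + 215x - 238


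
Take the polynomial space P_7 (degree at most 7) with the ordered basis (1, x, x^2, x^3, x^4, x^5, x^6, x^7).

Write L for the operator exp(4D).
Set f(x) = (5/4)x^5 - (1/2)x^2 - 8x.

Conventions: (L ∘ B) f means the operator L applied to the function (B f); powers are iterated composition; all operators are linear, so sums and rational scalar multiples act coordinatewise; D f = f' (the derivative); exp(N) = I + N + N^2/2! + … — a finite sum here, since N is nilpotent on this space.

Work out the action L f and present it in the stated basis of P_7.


the result is g(x) = (5/4)x^5 + 25x^4 + 200x^3 + (1599/2)x^2 + 1588x + 1240

order-1 term: 25x^4 - 4x - 32
order-2 term: 200x^3 - 8
order-3 term: 800x^2
order-4 term: 1600x
order-5 term: 1280
the series for exp(4D) f terminates at order 5
exp(4D) f = (5/4)x^5 + 25x^4 + 200x^3 + (1599/2)x^2 + 1588x + 1240


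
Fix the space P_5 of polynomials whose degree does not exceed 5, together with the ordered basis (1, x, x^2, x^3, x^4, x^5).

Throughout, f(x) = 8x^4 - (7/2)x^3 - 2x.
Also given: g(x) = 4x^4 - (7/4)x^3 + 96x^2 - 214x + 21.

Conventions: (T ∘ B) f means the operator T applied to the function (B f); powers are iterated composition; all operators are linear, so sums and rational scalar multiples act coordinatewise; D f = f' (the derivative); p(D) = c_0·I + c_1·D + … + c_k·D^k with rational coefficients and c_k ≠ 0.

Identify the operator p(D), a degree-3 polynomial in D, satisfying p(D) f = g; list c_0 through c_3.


D^0 f = 8x^4 - (7/2)x^3 - 2x
D^1 f = 32x^3 - (21/2)x^2 - 2
D^2 f = 96x^2 - 21x
D^3 f = 192x - 21
matching coefficients of g against c_0 f + c_1 Df + … from the top degree down determines the c_i
solution: c_0 = 1/2, c_1 = 0, c_2 = 1, c_3 = -1

c_0 = 1/2, c_1 = 0, c_2 = 1, c_3 = -1


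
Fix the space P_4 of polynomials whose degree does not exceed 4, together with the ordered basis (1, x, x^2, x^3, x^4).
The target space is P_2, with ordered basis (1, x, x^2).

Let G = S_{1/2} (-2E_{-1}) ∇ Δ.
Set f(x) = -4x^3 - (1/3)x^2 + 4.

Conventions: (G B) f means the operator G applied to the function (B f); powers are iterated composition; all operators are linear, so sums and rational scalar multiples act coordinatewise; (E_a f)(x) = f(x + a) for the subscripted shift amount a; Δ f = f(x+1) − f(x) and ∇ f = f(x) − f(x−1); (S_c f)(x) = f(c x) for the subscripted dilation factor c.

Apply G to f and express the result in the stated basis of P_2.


g(x) = 24x - 140/3

Δ f = -12x^2 - (38/3)x - 13/3
∇ Δ f = -24x - 2/3
E_{-1} ∇ Δ f = -24x + 70/3
(-2E_{-1}) ∇ Δ f = 48x - 140/3
S_{1/2} (-2E_{-1}) ∇ Δ f = 24x - 140/3


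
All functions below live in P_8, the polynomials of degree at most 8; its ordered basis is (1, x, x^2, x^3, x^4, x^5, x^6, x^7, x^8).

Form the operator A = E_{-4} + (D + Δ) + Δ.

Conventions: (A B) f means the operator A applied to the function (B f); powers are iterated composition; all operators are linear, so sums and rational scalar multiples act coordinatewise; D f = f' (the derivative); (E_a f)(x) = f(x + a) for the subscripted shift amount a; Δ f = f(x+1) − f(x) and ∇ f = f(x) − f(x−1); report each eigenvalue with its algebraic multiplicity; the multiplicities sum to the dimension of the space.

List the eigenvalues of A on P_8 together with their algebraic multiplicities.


λ = 1 (multiplicity 9)

image of 1: 1
image of x: x - 1
image of x^2: x^2 - 2x + 18
image of x^3: x^3 - 3x^2 + 54x - 62
image of x^4: x^4 - 4x^3 + 108x^2 - 248x + 258
image of x^5: x^5 - 5x^4 + 180x^3 - 620x^2 + 1290x - 1022
image of x^6: x^6 - 6x^5 + 270x^4 - 1240x^3 + 3870x^2 - 6132x + 4098
image of x^7: x^7 - 7x^6 + 378x^5 - 2170x^4 + 9030x^3 - 21462x^2 + 28686x - 16382
image of x^8: x^8 - 8x^7 + 504x^6 - 3472x^5 + 18060x^4 - 57232x^3 + 114744x^2 - 131056x + 65538
the matrix is upper triangular; its diagonal is (1, 1, 1, 1, 1, 1, 1, 1, 1)
for a triangular matrix the eigenvalues are the diagonal entries, with algebraic multiplicity their repetition count


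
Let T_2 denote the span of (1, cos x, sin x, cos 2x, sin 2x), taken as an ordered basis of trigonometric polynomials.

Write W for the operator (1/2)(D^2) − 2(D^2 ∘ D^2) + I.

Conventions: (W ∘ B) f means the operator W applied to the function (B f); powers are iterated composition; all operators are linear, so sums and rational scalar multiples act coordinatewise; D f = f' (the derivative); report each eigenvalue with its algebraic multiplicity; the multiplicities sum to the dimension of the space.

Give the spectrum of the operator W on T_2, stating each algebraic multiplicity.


image of 1: 1
image of cos x: -(3/2)cos x
image of sin x: -(3/2)sin x
image of cos 2x: -33cos 2x
image of sin 2x: -33sin 2x
the matrix is diagonal; its diagonal is (1, -3/2, -3/2, -33, -33)
for a triangular matrix the eigenvalues are the diagonal entries, with algebraic multiplicity their repetition count

λ = -33 (multiplicity 2), λ = -3/2 (multiplicity 2), λ = 1 (multiplicity 1)


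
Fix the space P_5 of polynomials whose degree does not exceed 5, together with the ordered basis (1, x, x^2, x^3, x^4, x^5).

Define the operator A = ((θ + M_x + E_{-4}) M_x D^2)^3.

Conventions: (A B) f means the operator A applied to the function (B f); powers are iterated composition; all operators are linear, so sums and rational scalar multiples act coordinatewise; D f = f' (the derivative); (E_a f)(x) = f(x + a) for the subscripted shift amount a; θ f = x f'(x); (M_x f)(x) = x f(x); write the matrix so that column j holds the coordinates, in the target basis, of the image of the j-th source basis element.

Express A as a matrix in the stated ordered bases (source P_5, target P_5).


the matrix is [[0, 0, -32, 2304, -18432, -924160]; [0, 0, 16, -1152, 36864, 52480]; [0, 0, 8, 936, -7488, 288000]; [0, 0, 0, 216, 12096, 4480]; [0, 0, 0, 0, 1728, 78400]; [0, 0, 0, 0, 0, 8000]] (rows listed top to bottom)

image of 1: 0
image of x: 0
image of x^2: 8x^2 + 16x - 32
image of x^3: 216x^3 + 936x^2 - 1152x + 2304
image of x^4: 1728x^4 + 12096x^3 - 7488x^2 + 36864x - 18432
image of x^5: 8000x^5 + 78400x^4 + 4480x^3 + 288000x^2 + 52480x - 924160
each image's coordinates form column j of the matrix


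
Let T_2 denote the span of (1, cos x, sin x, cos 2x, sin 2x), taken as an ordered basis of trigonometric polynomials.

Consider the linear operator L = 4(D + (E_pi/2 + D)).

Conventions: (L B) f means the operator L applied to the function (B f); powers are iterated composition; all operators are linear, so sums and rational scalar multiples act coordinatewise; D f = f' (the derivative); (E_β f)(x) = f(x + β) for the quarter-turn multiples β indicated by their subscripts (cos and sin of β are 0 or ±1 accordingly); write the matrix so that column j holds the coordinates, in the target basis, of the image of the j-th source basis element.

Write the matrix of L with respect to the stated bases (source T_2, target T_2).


the matrix is [[4, 0, 0, 0, 0]; [0, 0, 12, 0, 0]; [0, -12, 0, 0, 0]; [0, 0, 0, -4, 16]; [0, 0, 0, -16, -4]] (rows listed top to bottom)

image of 1: 4
image of cos x: -12sin x
image of sin x: 12cos x
image of cos 2x: -4cos 2x - 16sin 2x
image of sin 2x: 16cos 2x - 4sin 2x
each image's coordinates form column j of the matrix


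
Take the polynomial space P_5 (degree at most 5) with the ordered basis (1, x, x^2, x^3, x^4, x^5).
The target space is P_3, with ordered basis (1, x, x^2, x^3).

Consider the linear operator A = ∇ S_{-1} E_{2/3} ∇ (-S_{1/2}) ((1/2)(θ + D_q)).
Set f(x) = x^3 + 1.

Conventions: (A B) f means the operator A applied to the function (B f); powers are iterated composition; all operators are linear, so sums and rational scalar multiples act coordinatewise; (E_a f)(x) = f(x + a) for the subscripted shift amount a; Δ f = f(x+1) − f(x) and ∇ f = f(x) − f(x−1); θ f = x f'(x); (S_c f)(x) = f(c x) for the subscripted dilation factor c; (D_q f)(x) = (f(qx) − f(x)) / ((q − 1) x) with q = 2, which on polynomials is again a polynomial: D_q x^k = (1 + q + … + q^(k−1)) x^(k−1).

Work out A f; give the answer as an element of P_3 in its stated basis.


the image equals g(x) = -(9/8)x + 5/2

θ f = 3x^3
D_q f = 7x^2
(θ + D_q) f = 3x^3 + 7x^2
((1/2)(θ + D_q)) f = (3/2)x^3 + (7/2)x^2
S_{1/2} ((1/2)(θ + D_q)) f = (3/16)x^3 + (7/8)x^2
(-S_{1/2}) ((1/2)(θ + D_q)) f = -(3/16)x^3 - (7/8)x^2
∇ (-S_{1/2}) ((1/2)(θ + D_q)) f = -(9/16)x^2 - (19/16)x + 11/16
E_{2/3} (∇ (-S_{1/2})) ((1/2)(θ + D_q)) f = -(9/16)x^2 - (31/16)x - 17/48
S_{-1} E_{2/3} (∇ (-S_{1/2})) ((1/2)(θ + D_q)) f = -(9/16)x^2 + (31/16)x - 17/48
∇ S_{-1} E_{2/3} (∇ (-S_{1/2})) ((1/2)(θ + D_q)) f = -(9/8)x + 5/2


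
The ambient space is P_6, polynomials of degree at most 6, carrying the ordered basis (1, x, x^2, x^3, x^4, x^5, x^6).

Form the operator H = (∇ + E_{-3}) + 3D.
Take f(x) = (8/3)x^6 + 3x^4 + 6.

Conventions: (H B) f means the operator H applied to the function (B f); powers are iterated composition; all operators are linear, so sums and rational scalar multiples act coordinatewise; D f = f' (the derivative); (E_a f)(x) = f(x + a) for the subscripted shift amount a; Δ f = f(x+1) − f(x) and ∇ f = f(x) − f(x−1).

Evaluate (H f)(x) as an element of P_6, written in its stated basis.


∇ f = 16x^5 - 40x^4 + (196/3)x^3 - 58x^2 + 28x - 17/3
E_{-3} f = (8/3)x^6 - 48x^5 + 363x^4 - 1476x^3 + 3402x^2 - 4212x + 2193
(∇ + E_{-3}) f = (8/3)x^6 - 32x^5 + 323x^4 - (4232/3)x^3 + 3344x^2 - 4184x + 6562/3
D f = 16x^5 + 12x^3
(3D) f = 48x^5 + 36x^3
((∇ + E_{-3}) + 3D) f = (8/3)x^6 + 16x^5 + 323x^4 - (4124/3)x^3 + 3344x^2 - 4184x + 6562/3

the image equals g(x) = (8/3)x^6 + 16x^5 + 323x^4 - (4124/3)x^3 + 3344x^2 - 4184x + 6562/3


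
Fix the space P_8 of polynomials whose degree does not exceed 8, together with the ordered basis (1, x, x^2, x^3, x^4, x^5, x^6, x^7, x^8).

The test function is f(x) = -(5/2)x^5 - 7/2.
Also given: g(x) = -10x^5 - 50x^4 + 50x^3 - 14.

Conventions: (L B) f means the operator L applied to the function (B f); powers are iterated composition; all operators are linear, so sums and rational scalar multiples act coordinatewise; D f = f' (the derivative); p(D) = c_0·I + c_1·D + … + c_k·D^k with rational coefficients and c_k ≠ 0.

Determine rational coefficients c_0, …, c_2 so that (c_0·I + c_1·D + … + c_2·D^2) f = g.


D^0 f = -(5/2)x^5 - 7/2
D^1 f = -(25/2)x^4
D^2 f = -50x^3
matching coefficients of g against c_0 f + c_1 Df + … from the top degree down determines the c_i
solution: c_0 = 4, c_1 = 4, c_2 = -1

c_0 = 4, c_1 = 4, c_2 = -1


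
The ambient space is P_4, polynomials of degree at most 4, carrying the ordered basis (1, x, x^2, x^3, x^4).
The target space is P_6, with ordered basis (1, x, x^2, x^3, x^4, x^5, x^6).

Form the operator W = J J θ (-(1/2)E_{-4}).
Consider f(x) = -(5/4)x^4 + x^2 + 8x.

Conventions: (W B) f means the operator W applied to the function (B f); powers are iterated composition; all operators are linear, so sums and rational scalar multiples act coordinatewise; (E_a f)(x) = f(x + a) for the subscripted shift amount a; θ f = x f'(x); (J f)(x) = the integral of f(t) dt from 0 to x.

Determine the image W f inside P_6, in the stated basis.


the result is g(x) = (1/12)x^6 - (3/2)x^5 + (119/12)x^4 - (80/3)x^3

E_{-4} f = -(5/4)x^4 + 20x^3 - 119x^2 + 320x - 336
(-(1/2)E_{-4}) f = (5/8)x^4 - 10x^3 + (119/2)x^2 - 160x + 168
θ (-(1/2)E_{-4}) f = (5/2)x^4 - 30x^3 + 119x^2 - 160x
J θ (-(1/2)E_{-4}) f = (1/2)x^5 - (15/2)x^4 + (119/3)x^3 - 80x^2
J J θ (-(1/2)E_{-4}) f = (1/12)x^6 - (3/2)x^5 + (119/12)x^4 - (80/3)x^3


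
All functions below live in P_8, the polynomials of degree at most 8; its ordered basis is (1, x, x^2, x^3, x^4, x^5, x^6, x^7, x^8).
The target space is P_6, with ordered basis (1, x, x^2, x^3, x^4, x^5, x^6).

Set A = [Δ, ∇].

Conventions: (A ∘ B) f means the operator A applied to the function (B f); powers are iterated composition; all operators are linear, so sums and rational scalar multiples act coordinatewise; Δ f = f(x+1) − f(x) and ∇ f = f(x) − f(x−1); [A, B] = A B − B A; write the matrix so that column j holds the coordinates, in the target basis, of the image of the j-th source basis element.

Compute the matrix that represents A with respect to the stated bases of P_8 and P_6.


the matrix is [[0, 0, 0, 0, 0, 0, 0, 0, 0]; [0, 0, 0, 0, 0, 0, 0, 0, 0]; [0, 0, 0, 0, 0, 0, 0, 0, 0]; [0, 0, 0, 0, 0, 0, 0, 0, 0]; [0, 0, 0, 0, 0, 0, 0, 0, 0]; [0, 0, 0, 0, 0, 0, 0, 0, 0]; [0, 0, 0, 0, 0, 0, 0, 0, 0]] (rows listed top to bottom)

image of 1: 0
image of x: 0
image of x^2: 0
image of x^3: 0
image of x^4: 0
image of x^5: 0
image of x^6: 0
image of x^7: 0
image of x^8: 0
each image's coordinates form column j of the matrix


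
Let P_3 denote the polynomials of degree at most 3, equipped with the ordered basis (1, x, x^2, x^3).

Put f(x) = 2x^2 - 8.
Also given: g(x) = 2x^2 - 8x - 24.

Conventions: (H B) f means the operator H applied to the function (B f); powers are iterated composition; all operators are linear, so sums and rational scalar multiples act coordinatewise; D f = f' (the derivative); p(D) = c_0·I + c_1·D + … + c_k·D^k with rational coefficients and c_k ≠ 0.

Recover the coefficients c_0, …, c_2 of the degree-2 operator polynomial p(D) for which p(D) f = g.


D^0 f = 2x^2 - 8
D^1 f = 4x
D^2 f = 4
matching coefficients of g against c_0 f + c_1 Df + … from the top degree down determines the c_i
solution: c_0 = 1, c_1 = -2, c_2 = -4

p(D) = I − 2·D − 4·D^2, i.e. c_0 = 1, c_1 = -2, c_2 = -4


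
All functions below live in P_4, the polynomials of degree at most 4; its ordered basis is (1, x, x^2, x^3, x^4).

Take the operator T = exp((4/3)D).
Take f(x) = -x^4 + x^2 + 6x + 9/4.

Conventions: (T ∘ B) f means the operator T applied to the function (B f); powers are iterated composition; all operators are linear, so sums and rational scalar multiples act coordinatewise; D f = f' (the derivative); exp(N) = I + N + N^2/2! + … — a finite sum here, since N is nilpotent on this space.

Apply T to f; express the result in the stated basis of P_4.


order-1 term: -(16/3)x^3 + (8/3)x + 8
order-2 term: -(32/3)x^2 + 16/9
order-3 term: -(256/27)x
order-4 term: -256/81
the series for exp((4/3)D) f terminates at order 4
exp((4/3)D) f = -x^4 - (16/3)x^3 - (29/3)x^2 - (22/27)x + 2873/324

the result is g(x) = -x^4 - (16/3)x^3 - (29/3)x^2 - (22/27)x + 2873/324


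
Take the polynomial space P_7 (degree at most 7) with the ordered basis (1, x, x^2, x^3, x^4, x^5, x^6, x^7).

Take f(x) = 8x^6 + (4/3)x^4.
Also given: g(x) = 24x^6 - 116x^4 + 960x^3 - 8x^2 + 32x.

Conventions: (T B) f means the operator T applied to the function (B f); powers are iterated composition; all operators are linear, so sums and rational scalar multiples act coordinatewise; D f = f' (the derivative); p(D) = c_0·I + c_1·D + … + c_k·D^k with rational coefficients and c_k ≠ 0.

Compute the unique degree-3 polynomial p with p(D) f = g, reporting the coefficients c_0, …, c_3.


D^0 f = 8x^6 + (4/3)x^4
D^1 f = 48x^5 + (16/3)x^3
D^2 f = 240x^4 + 16x^2
D^3 f = 960x^3 + 32x
matching coefficients of g against c_0 f + c_1 Df + … from the top degree down determines the c_i
solution: c_0 = 3, c_1 = 0, c_2 = -1/2, c_3 = 1

p(D) = 3·I − (1/2)·D^2 + D^3, i.e. c_0 = 3, c_1 = 0, c_2 = -1/2, c_3 = 1


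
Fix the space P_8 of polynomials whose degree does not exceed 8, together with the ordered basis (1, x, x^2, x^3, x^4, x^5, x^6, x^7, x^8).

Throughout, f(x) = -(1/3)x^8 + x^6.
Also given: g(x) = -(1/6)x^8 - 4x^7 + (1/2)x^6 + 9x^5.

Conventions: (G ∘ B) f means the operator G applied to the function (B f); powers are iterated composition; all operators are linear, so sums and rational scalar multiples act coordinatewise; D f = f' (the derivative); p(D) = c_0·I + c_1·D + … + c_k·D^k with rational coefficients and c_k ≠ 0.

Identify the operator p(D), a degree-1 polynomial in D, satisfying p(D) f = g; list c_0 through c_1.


p(D) = (1/2)·I + (3/2)·D, i.e. c_0 = 1/2, c_1 = 3/2

D^0 f = -(1/3)x^8 + x^6
D^1 f = -(8/3)x^7 + 6x^5
matching coefficients of g against c_0 f + c_1 Df + … from the top degree down determines the c_i
solution: c_0 = 1/2, c_1 = 3/2


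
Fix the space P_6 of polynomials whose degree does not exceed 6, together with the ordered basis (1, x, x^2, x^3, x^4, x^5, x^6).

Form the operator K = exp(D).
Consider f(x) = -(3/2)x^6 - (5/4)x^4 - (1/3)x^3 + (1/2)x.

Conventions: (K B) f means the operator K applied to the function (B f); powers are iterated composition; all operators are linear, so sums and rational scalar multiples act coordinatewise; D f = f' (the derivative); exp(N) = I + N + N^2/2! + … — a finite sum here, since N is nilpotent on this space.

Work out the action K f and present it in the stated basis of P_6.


order-1 term: -9x^5 - 5x^3 - x^2 + 1/2
order-2 term: -(45/2)x^4 - (15/2)x^2 - x
order-3 term: -30x^3 - 5x - 1/3
order-4 term: -(45/2)x^2 - 5/4
order-5 term: -9x
order-6 term: -3/2
the series for exp(D) f terminates at order 6
exp(D) f = -(3/2)x^6 - 9x^5 - (95/4)x^4 - (106/3)x^3 - 31x^2 - (29/2)x - 31/12

g(x) = -(3/2)x^6 - 9x^5 - (95/4)x^4 - (106/3)x^3 - 31x^2 - (29/2)x - 31/12


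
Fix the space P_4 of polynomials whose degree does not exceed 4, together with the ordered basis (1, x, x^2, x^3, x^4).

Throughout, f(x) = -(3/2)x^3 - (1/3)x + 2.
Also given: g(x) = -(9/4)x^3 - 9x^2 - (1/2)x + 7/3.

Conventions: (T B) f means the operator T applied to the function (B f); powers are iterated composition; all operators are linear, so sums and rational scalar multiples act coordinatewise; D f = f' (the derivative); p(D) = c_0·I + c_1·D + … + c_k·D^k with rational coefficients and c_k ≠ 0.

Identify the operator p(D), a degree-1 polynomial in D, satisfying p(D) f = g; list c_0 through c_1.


D^0 f = -(3/2)x^3 - (1/3)x + 2
D^1 f = -(9/2)x^2 - 1/3
matching coefficients of g against c_0 f + c_1 Df + … from the top degree down determines the c_i
solution: c_0 = 3/2, c_1 = 2

p(D) = (3/2)·I + 2·D, i.e. c_0 = 3/2, c_1 = 2


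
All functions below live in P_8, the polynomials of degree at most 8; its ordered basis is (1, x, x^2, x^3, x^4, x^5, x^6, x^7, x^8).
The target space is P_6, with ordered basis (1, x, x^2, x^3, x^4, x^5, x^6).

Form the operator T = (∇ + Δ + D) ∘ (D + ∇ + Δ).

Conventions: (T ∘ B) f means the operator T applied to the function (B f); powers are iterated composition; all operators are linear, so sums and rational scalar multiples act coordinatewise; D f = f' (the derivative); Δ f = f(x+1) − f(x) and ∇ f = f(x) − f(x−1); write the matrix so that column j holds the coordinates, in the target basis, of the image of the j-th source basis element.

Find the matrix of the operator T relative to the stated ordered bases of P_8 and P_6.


the matrix is [[0, 0, 18, 0, 48, 0, 152, 0, 544]; [0, 0, 0, 54, 0, 240, 0, 1064, 0]; [0, 0, 0, 0, 108, 0, 720, 0, 4256]; [0, 0, 0, 0, 0, 180, 0, 1680, 0]; [0, 0, 0, 0, 0, 0, 270, 0, 3360]; [0, 0, 0, 0, 0, 0, 0, 378, 0]; [0, 0, 0, 0, 0, 0, 0, 0, 504]] (rows listed top to bottom)

image of 1: 0
image of x: 0
image of x^2: 18
image of x^3: 54x
image of x^4: 108x^2 + 48
image of x^5: 180x^3 + 240x
image of x^6: 270x^4 + 720x^2 + 152
image of x^7: 378x^5 + 1680x^3 + 1064x
image of x^8: 504x^6 + 3360x^4 + 4256x^2 + 544
each image's coordinates form column j of the matrix


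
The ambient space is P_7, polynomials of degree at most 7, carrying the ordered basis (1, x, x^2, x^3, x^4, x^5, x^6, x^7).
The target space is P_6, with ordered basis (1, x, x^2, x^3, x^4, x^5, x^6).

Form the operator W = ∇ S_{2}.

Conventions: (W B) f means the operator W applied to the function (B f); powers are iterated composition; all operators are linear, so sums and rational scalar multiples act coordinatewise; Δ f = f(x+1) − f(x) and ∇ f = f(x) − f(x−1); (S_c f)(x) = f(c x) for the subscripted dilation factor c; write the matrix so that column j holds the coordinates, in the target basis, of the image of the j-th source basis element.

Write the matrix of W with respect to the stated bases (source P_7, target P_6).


the matrix is [[0, 2, -4, 8, -16, 32, -64, 128]; [0, 0, 8, -24, 64, -160, 384, -896]; [0, 0, 0, 24, -96, 320, -960, 2688]; [0, 0, 0, 0, 64, -320, 1280, -4480]; [0, 0, 0, 0, 0, 160, -960, 4480]; [0, 0, 0, 0, 0, 0, 384, -2688]; [0, 0, 0, 0, 0, 0, 0, 896]] (rows listed top to bottom)

image of 1: 0
image of x: 2
image of x^2: 8x - 4
image of x^3: 24x^2 - 24x + 8
image of x^4: 64x^3 - 96x^2 + 64x - 16
image of x^5: 160x^4 - 320x^3 + 320x^2 - 160x + 32
image of x^6: 384x^5 - 960x^4 + 1280x^3 - 960x^2 + 384x - 64
image of x^7: 896x^6 - 2688x^5 + 4480x^4 - 4480x^3 + 2688x^2 - 896x + 128
each image's coordinates form column j of the matrix


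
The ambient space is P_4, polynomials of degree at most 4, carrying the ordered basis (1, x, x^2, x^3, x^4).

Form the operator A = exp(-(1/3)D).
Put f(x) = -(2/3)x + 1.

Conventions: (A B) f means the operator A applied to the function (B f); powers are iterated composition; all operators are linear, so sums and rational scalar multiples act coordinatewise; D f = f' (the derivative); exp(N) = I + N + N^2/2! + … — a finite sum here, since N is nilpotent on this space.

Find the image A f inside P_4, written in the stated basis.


g(x) = -(2/3)x + 11/9

order-1 term: 2/9
the series for exp(-(1/3)D) f terminates at order 1
exp(-(1/3)D) f = -(2/3)x + 11/9


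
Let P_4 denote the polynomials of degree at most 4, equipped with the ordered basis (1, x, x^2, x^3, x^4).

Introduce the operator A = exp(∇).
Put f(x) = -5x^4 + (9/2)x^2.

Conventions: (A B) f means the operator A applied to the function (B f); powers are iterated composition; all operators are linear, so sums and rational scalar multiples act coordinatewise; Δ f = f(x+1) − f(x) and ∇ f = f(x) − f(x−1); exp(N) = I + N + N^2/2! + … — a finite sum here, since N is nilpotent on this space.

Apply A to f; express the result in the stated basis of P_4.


order-1 term: -20x^3 + 30x^2 - 11x + 1/2
order-2 term: -30x^2 + 60x - 61/2
order-3 term: -20x + 30
order-4 term: -5
the series for exp(∇) f terminates at order 4
exp(∇) f = -5x^4 - 20x^3 + (9/2)x^2 + 29x - 5

the image equals g(x) = -5x^4 - 20x^3 + (9/2)x^2 + 29x - 5


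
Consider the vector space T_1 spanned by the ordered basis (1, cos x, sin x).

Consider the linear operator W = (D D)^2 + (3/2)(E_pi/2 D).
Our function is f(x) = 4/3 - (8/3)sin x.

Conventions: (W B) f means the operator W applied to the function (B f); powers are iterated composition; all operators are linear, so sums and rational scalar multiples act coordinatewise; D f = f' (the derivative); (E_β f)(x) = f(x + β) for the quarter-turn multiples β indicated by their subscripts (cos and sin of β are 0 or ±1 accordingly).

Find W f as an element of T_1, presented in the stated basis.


the image equals g(x) = (4/3)sin x

D f = -(8/3)cos x
D D f = (8/3)sin x
D (D D) f = (8/3)cos x
D D (D D) f = -(8/3)sin x
D f = -(8/3)cos x
E_pi/2 D f = (8/3)sin x
((3/2)(E_pi/2 D)) f = 4sin x
((D D)^2 + (3/2)(E_pi/2 D)) f = (4/3)sin x


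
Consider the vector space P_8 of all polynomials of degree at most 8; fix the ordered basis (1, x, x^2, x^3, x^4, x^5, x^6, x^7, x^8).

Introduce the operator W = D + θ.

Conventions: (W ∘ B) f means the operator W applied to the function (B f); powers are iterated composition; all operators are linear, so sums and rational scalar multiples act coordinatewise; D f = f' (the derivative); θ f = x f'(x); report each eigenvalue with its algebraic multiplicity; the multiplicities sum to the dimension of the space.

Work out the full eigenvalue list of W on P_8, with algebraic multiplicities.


λ = 0 (multiplicity 1), λ = 1 (multiplicity 1), λ = 2 (multiplicity 1), λ = 3 (multiplicity 1), λ = 4 (multiplicity 1), λ = 5 (multiplicity 1), λ = 6 (multiplicity 1), λ = 7 (multiplicity 1), λ = 8 (multiplicity 1)

image of 1: 0
image of x: x + 1
image of x^2: 2x^2 + 2x
image of x^3: 3x^3 + 3x^2
image of x^4: 4x^4 + 4x^3
image of x^5: 5x^5 + 5x^4
image of x^6: 6x^6 + 6x^5
image of x^7: 7x^7 + 7x^6
image of x^8: 8x^8 + 8x^7
the matrix is upper triangular; its diagonal is (0, 1, 2, 3, 4, 5, 6, 7, 8)
for a triangular matrix the eigenvalues are the diagonal entries, with algebraic multiplicity their repetition count


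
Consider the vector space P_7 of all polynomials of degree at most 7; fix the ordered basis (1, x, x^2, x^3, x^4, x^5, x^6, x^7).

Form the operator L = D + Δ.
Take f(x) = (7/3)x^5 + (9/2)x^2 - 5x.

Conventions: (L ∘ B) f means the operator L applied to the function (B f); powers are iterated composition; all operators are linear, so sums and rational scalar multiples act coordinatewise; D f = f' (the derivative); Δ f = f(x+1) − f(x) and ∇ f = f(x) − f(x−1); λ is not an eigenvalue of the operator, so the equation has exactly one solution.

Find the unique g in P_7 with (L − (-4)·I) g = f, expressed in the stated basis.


write g with unknown coordinates in the stated basis and equate coefficients in (L − (-4)·I) g = f
solving from the highest basis element down gives g = (7/12)x^5 - (35/24)x^4 + (35/24)x^3 - (1/3)x^2 - (41/32)x + 37/64
check: L g = (35/6)x^4 - (35/6)x^3 + (35/6)x^2 + (1/8)x - 37/16
so L g − (-4)·g = (7/3)x^5 + (9/2)x^2 - 5x = f ✓

the result is g(x) = (7/12)x^5 - (35/24)x^4 + (35/24)x^3 - (1/3)x^2 - (41/32)x + 37/64


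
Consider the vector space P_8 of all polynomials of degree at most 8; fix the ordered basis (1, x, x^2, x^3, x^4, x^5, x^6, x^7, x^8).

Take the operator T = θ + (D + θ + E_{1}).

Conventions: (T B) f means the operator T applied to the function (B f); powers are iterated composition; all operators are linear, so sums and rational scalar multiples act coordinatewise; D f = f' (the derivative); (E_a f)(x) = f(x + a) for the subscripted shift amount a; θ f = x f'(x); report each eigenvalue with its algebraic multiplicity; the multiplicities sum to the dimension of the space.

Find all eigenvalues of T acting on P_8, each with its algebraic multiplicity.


λ = 1 (multiplicity 1), λ = 3 (multiplicity 1), λ = 5 (multiplicity 1), λ = 7 (multiplicity 1), λ = 9 (multiplicity 1), λ = 11 (multiplicity 1), λ = 13 (multiplicity 1), λ = 15 (multiplicity 1), λ = 17 (multiplicity 1)

image of 1: 1
image of x: 3x + 2
image of x^2: 5x^2 + 4x + 1
image of x^3: 7x^3 + 6x^2 + 3x + 1
image of x^4: 9x^4 + 8x^3 + 6x^2 + 4x + 1
image of x^5: 11x^5 + 10x^4 + 10x^3 + 10x^2 + 5x + 1
image of x^6: 13x^6 + 12x^5 + 15x^4 + 20x^3 + 15x^2 + 6x + 1
image of x^7: 15x^7 + 14x^6 + 21x^5 + 35x^4 + 35x^3 + 21x^2 + 7x + 1
image of x^8: 17x^8 + 16x^7 + 28x^6 + 56x^5 + 70x^4 + 56x^3 + 28x^2 + 8x + 1
the matrix is upper triangular; its diagonal is (1, 3, 5, 7, 9, 11, 13, 15, 17)
for a triangular matrix the eigenvalues are the diagonal entries, with algebraic multiplicity their repetition count


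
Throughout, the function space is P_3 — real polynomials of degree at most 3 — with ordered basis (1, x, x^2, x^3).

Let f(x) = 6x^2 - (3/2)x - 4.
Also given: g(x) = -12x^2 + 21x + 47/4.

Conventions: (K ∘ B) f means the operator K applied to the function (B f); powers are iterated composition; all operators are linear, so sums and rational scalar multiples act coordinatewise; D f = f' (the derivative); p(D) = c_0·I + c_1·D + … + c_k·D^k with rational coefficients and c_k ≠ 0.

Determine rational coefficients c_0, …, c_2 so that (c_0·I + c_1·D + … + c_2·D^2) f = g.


p(D) = -2·I + (3/2)·D + (1/2)·D^2, i.e. c_0 = -2, c_1 = 3/2, c_2 = 1/2

D^0 f = 6x^2 - (3/2)x - 4
D^1 f = 12x - 3/2
D^2 f = 12
matching coefficients of g against c_0 f + c_1 Df + … from the top degree down determines the c_i
solution: c_0 = -2, c_1 = 3/2, c_2 = 1/2


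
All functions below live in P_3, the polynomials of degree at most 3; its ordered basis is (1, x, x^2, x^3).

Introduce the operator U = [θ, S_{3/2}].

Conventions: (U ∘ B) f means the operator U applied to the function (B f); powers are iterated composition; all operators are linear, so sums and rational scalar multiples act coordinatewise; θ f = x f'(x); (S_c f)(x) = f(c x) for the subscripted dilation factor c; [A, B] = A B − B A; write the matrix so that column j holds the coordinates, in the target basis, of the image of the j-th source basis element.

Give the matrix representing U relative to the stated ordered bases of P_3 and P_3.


the matrix is [[0, 0, 0, 0]; [0, 0, 0, 0]; [0, 0, 0, 0]; [0, 0, 0, 0]] (rows listed top to bottom)

image of 1: 0
image of x: 0
image of x^2: 0
image of x^3: 0
each image's coordinates form column j of the matrix


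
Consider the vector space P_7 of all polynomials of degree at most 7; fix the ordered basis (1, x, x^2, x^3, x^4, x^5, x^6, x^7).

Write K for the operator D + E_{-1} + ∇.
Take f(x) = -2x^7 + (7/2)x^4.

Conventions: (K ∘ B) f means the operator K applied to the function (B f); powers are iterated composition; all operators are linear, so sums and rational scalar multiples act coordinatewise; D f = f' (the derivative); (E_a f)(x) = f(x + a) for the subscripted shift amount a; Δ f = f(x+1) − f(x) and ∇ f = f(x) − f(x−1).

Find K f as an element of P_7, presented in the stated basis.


g(x) = -2x^7 - 14x^6 + (7/2)x^4 + 14x^3

D f = -14x^6 + 14x^3
E_{-1} f = -2x^7 + 14x^6 - 42x^5 + (147/2)x^4 - 84x^3 + 63x^2 - 28x + 11/2
∇ f = -14x^6 + 42x^5 - 70x^4 + 84x^3 - 63x^2 + 28x - 11/2
(D + E_{-1} + ∇) f = -2x^7 - 14x^6 + (7/2)x^4 + 14x^3


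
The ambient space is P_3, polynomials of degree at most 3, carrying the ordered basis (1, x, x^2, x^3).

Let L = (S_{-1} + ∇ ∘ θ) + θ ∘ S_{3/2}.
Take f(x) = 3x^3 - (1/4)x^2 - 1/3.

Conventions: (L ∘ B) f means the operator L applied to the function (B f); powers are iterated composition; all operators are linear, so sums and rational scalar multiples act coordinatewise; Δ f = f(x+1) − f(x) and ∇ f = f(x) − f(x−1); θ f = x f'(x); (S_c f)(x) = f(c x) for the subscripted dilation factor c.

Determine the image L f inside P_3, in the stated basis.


the image equals g(x) = (219/8)x^3 + (205/8)x^2 - 28x + 55/6

S_{-1} f = -3x^3 - (1/4)x^2 - 1/3
θ f = 9x^3 - (1/2)x^2
∇ θ f = 27x^2 - 28x + 19/2
(S_{-1} + ∇ ∘ θ) f = -3x^3 + (107/4)x^2 - 28x + 55/6
S_{3/2} f = (81/8)x^3 - (9/16)x^2 - 1/3
θ S_{3/2} f = (243/8)x^3 - (9/8)x^2
((S_{-1} + ∇ ∘ θ) + θ ∘ S_{3/2}) f = (219/8)x^3 + (205/8)x^2 - 28x + 55/6


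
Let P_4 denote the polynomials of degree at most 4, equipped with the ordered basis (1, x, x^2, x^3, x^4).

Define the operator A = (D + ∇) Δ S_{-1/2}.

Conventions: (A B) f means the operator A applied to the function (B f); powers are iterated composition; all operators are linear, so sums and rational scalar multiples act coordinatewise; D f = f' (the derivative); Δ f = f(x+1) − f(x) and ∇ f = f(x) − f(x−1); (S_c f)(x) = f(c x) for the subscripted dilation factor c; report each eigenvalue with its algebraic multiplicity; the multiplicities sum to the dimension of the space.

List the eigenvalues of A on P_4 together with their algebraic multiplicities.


image of 1: 0
image of x: 0
image of x^2: 1
image of x^3: -(3/2)x - 3/8
image of x^4: (3/2)x^2 + (3/4)x + 3/8
the matrix is upper triangular; its diagonal is (0, 0, 0, 0, 0)
for a triangular matrix the eigenvalues are the diagonal entries, with algebraic multiplicity their repetition count

λ = 0 (multiplicity 5)


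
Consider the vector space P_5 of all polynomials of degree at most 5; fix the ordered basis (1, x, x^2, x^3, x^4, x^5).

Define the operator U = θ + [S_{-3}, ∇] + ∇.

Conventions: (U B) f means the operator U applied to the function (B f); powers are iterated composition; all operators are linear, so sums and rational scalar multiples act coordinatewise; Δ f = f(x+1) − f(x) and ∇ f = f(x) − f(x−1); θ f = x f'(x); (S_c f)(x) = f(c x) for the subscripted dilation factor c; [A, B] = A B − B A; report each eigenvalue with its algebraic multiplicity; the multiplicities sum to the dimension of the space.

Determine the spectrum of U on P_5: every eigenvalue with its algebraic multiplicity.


image of 1: 0
image of x: x + 5
image of x^2: 2x^2 - 22x + 7
image of x^3: 3x^3 + 111x^2 - 75x + 29
image of x^4: 4x^4 - 428x^3 + 426x^2 - 332x + 79
image of x^5: 5x^5 + 1625x^4 - 2170x^3 + 2530x^2 - 1205x + 245
the matrix is upper triangular; its diagonal is (0, 1, 2, 3, 4, 5)
for a triangular matrix the eigenvalues are the diagonal entries, with algebraic multiplicity their repetition count

λ = 0 (multiplicity 1), λ = 1 (multiplicity 1), λ = 2 (multiplicity 1), λ = 3 (multiplicity 1), λ = 4 (multiplicity 1), λ = 5 (multiplicity 1)


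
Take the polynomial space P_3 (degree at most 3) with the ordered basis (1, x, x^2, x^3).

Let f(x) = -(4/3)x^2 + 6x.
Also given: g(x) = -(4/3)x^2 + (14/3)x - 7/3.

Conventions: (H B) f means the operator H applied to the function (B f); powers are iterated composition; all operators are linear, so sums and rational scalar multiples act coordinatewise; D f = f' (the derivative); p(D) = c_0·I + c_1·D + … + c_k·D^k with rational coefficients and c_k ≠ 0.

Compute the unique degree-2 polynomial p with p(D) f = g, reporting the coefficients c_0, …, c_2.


D^0 f = -(4/3)x^2 + 6x
D^1 f = -(8/3)x + 6
D^2 f = -8/3
matching coefficients of g against c_0 f + c_1 Df + … from the top degree down determines the c_i
solution: c_0 = 1, c_1 = 1/2, c_2 = 2

p(D) = I + (1/2)·D + 2·D^2, i.e. c_0 = 1, c_1 = 1/2, c_2 = 2


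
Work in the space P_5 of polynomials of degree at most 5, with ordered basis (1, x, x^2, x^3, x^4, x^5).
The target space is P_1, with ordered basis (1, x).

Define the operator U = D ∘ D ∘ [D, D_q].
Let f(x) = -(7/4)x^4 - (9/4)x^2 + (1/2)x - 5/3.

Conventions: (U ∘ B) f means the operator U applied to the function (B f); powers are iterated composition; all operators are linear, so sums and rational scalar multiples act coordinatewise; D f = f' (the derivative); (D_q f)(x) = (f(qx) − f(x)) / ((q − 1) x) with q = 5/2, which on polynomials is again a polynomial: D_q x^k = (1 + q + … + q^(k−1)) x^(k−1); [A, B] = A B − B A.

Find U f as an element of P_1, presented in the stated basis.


D_q f = -(1421/32)x^3 - (63/8)x + 1/2
D D_q f = -(4263/32)x^2 - 63/8
D f = -7x^3 - (9/2)x + 1/2
D_q D f = -(273/4)x^2 - 9/2
[D, D_q] f = -(2079/32)x^2 - 27/8
D [D, D_q] f = -(2079/16)x
D D [D, D_q] f = -2079/16

the result is g(x) = -2079/16


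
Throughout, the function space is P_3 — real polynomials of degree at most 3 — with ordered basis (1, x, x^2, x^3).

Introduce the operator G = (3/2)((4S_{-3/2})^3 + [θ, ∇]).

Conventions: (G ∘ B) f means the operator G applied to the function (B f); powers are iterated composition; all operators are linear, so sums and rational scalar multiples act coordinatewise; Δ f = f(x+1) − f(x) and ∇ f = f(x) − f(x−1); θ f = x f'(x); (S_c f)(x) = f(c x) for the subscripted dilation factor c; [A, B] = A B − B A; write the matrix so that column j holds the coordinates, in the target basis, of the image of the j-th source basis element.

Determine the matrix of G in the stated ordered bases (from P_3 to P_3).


the matrix is [[96, -3/2, 3, -9/2]; [0, -324, -3, 9]; [0, 0, 2187/2, -9/2]; [0, 0, 0, -59049/16]] (rows listed top to bottom)

image of 1: 96
image of x: -324x - 3/2
image of x^2: (2187/2)x^2 - 3x + 3
image of x^3: -(59049/16)x^3 - (9/2)x^2 + 9x - 9/2
each image's coordinates form column j of the matrix


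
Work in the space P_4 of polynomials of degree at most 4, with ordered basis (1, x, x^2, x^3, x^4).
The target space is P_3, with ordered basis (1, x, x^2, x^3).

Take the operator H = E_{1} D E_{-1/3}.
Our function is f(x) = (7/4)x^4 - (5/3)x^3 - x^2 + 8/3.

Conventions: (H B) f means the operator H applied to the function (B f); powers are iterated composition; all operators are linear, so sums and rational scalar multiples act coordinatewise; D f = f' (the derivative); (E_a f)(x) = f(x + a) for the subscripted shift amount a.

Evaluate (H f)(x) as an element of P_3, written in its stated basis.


the result is g(x) = 7x^3 + 9x^2 + (2/3)x - 40/27

E_{-1/3} f = (7/4)x^4 - 4x^3 + (11/6)x^2 - (4/27)x + 95/36
D E_{-1/3} f = 7x^3 - 12x^2 + (11/3)x - 4/27
E_{1} D E_{-1/3} f = 7x^3 + 9x^2 + (2/3)x - 40/27


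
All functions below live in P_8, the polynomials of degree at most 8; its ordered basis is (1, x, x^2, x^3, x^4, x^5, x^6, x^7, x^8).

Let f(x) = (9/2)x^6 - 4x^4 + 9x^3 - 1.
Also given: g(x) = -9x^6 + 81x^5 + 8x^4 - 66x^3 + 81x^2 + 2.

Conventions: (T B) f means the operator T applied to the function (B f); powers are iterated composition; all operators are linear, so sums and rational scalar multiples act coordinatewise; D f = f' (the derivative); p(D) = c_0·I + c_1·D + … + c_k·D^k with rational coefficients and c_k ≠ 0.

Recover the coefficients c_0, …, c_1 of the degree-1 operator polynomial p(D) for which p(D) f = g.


D^0 f = (9/2)x^6 - 4x^4 + 9x^3 - 1
D^1 f = 27x^5 - 16x^3 + 27x^2
matching coefficients of g against c_0 f + c_1 Df + … from the top degree down determines the c_i
solution: c_0 = -2, c_1 = 3

p(D) = -2·I + 3·D, i.e. c_0 = -2, c_1 = 3


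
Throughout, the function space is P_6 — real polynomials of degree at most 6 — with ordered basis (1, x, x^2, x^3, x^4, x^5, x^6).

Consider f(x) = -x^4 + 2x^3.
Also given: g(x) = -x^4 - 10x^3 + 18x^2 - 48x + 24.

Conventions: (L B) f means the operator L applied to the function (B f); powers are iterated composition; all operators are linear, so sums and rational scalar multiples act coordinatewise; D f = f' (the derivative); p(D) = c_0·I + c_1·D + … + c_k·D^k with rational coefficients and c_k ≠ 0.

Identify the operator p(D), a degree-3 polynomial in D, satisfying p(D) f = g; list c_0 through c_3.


p(D) = I + 3·D + 2·D^3, i.e. c_0 = 1, c_1 = 3, c_2 = 0, c_3 = 2

D^0 f = -x^4 + 2x^3
D^1 f = -4x^3 + 6x^2
D^2 f = -12x^2 + 12x
D^3 f = -24x + 12
matching coefficients of g against c_0 f + c_1 Df + … from the top degree down determines the c_i
solution: c_0 = 1, c_1 = 3, c_2 = 0, c_3 = 2


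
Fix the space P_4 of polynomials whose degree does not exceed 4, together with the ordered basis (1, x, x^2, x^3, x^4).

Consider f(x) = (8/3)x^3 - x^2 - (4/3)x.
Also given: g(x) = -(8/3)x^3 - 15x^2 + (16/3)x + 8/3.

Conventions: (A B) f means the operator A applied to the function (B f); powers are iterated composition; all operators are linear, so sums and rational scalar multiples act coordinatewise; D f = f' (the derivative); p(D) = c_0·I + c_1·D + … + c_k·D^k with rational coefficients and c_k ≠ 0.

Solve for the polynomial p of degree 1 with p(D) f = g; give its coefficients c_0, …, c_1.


p(D) = -I − 2·D, i.e. c_0 = -1, c_1 = -2

D^0 f = (8/3)x^3 - x^2 - (4/3)x
D^1 f = 8x^2 - 2x - 4/3
matching coefficients of g against c_0 f + c_1 Df + … from the top degree down determines the c_i
solution: c_0 = -1, c_1 = -2
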